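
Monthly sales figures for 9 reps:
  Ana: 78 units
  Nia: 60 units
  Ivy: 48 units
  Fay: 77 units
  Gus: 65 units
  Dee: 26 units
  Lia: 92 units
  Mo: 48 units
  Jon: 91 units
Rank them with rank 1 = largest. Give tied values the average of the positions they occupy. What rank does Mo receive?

Sorted (descending): 92, 91, 78, 77, 65, 60, 48, 48, 26
The 2 values of 48 occupy positions 7–8 → average rank (7+8)/2 = 7.5.
Mo has value 48 units → rank 7.5.

7.5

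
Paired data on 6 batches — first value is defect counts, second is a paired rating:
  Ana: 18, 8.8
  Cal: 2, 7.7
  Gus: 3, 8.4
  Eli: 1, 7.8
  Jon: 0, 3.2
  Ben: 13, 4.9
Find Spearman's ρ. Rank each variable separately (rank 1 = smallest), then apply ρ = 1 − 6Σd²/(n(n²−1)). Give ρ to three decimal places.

Ranks of variable 1: 6, 3, 4, 2, 1, 5
Ranks of variable 2: 6, 3, 5, 4, 1, 2
d = r₁ − r₂: 0, 0, -1, -2, 0, 3
d²: 0, 0, 1, 4, 0, 9; Σd² = 14
ρ = 1 − 6·14/(6·35) = 1 − 84/210 = 0.600

0.600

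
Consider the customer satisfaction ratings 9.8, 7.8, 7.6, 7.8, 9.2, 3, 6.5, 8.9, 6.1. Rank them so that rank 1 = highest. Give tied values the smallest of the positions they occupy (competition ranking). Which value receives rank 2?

9.2

Sorted (descending): 9.8, 9.2, 8.9, 7.8, 7.8, 7.6, 6.5, 6.1, 3
The 2 values of 7.8 occupy positions 4–5 → each gets rank 4.
Rank 2 → value 9.2.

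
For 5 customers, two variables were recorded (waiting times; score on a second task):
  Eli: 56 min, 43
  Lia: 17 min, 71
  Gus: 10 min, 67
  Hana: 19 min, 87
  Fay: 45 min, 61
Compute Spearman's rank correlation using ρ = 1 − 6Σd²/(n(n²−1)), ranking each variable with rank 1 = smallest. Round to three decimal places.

Ranks of variable 1: 5, 2, 1, 3, 4
Ranks of variable 2: 1, 4, 3, 5, 2
d = r₁ − r₂: 4, -2, -2, -2, 2
d²: 16, 4, 4, 4, 4; Σd² = 32
ρ = 1 − 6·32/(5·24) = 1 − 192/120 = -0.600

-0.600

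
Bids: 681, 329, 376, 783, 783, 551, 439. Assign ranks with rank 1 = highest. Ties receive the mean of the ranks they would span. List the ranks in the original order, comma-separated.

3, 7, 6, 1.5, 1.5, 4, 5

Sorted (descending): 783, 783, 681, 551, 439, 376, 329
The 2 values of 783 occupy positions 1–2 → average rank (1+2)/2 = 1.5.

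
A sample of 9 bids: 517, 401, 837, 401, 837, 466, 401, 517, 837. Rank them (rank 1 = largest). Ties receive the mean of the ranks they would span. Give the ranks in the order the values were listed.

Sorted (descending): 837, 837, 837, 517, 517, 466, 401, 401, 401
The 3 values of 837 occupy positions 1–3 → average rank 2.
The 2 values of 517 occupy positions 4–5 → average rank (4+5)/2 = 4.5.
The 3 values of 401 occupy positions 7–9 → average rank 8.

4.5, 8, 2, 8, 2, 6, 8, 4.5, 2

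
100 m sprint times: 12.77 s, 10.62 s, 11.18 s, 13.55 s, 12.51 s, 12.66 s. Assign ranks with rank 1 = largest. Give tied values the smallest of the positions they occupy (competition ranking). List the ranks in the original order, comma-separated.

2, 6, 5, 1, 4, 3

Sorted (descending): 13.55, 12.77, 12.66, 12.51, 11.18, 10.62
No ties — each value takes its position as its rank.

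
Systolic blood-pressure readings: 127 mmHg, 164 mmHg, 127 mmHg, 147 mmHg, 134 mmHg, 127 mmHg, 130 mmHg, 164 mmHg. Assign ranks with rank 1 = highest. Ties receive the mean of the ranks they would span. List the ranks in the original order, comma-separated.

7, 1.5, 7, 3, 4, 7, 5, 1.5

Sorted (descending): 164, 164, 147, 134, 130, 127, 127, 127
The 2 values of 164 occupy positions 1–2 → average rank (1+2)/2 = 1.5.
The 3 values of 127 occupy positions 6–8 → average rank 7.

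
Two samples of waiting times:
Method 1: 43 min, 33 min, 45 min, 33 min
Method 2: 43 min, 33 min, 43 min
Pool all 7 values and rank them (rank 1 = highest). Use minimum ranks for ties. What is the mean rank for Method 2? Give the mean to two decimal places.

Sorted (descending): 45, 43, 43, 43, 33, 33, 33
The 3 values of 43 occupy positions 2–4 → each gets rank 2.
The 3 values of 33 occupy positions 5–7 → each gets rank 5.
Method 2 values → pooled ranks: 43→2, 33→5, 43→2
Mean rank = (2 + 5 + 2) / 3 = 3.00

3.00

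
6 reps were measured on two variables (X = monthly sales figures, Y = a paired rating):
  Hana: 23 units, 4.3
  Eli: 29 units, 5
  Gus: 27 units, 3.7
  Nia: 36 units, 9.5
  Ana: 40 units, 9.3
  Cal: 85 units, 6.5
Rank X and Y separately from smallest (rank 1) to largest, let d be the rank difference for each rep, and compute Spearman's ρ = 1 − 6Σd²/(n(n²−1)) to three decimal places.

Ranks of variable 1: 1, 3, 2, 4, 5, 6
Ranks of variable 2: 2, 3, 1, 6, 5, 4
d = r₁ − r₂: -1, 0, 1, -2, 0, 2
d²: 1, 0, 1, 4, 0, 4; Σd² = 10
ρ = 1 − 6·10/(6·35) = 1 − 60/210 = 0.714

0.714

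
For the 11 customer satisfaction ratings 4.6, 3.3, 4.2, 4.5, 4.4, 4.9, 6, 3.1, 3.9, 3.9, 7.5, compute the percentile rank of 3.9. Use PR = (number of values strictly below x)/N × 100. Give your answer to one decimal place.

N = 11.
Strictly below 3.9: 2. Equal to 3.9: 2.
PR = 2/11 × 100 = 18.2

18.2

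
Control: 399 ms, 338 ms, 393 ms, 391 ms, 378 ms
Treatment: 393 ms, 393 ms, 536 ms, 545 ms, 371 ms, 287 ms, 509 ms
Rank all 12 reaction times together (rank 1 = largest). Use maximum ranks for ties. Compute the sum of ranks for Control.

39

Sorted (descending): 545, 536, 509, 399, 393, 393, 393, 391, 378, 371, 338, 287
The 3 values of 393 occupy positions 5–7 → each gets rank 7.
Control values → pooled ranks: 399→4, 338→11, 393→7, 391→8, 378→9
Rank sum = 4 + 11 + 7 + 8 + 9 = 39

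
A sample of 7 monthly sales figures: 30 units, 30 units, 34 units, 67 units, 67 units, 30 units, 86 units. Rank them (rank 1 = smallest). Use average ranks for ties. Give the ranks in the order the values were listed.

2, 2, 4, 5.5, 5.5, 2, 7

Sorted (ascending): 30, 30, 30, 34, 67, 67, 86
The 3 values of 30 occupy positions 1–3 → average rank 2.
The 2 values of 67 occupy positions 5–6 → average rank (5+6)/2 = 5.5.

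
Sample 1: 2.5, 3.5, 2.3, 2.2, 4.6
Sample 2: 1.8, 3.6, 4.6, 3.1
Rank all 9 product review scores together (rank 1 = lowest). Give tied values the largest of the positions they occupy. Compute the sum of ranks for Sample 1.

Sorted (ascending): 1.8, 2.2, 2.3, 2.5, 3.1, 3.5, 3.6, 4.6, 4.6
The 2 values of 4.6 occupy positions 8–9 → each gets rank 9.
Sample 1 values → pooled ranks: 2.5→4, 3.5→6, 2.3→3, 2.2→2, 4.6→9
Rank sum = 4 + 6 + 3 + 2 + 9 = 24

24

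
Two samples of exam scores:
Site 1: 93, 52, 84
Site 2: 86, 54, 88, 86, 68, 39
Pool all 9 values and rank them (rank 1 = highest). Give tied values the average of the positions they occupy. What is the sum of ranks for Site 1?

Sorted (descending): 93, 88, 86, 86, 84, 68, 54, 52, 39
The 2 values of 86 occupy positions 3–4 → average rank (3+4)/2 = 3.5.
Site 1 values → pooled ranks: 93→1, 52→8, 84→5
Rank sum = 1 + 8 + 5 = 14

14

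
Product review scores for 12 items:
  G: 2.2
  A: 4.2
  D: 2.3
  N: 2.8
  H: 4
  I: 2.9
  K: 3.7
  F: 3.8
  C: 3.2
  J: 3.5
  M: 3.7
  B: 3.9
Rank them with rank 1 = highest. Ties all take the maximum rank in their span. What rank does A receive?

Sorted (descending): 4.2, 4, 3.9, 3.8, 3.7, 3.7, 3.5, 3.2, 2.9, 2.8, 2.3, 2.2
The 2 values of 3.7 occupy positions 5–6 → each gets rank 6.
A has value 4.2 → rank 1.

1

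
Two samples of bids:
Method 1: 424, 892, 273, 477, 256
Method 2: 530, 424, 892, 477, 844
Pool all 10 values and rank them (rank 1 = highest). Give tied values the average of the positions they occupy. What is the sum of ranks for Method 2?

Sorted (descending): 892, 892, 844, 530, 477, 477, 424, 424, 273, 256
The 2 values of 892 occupy positions 1–2 → average rank (1+2)/2 = 1.5.
The 2 values of 477 occupy positions 5–6 → average rank (5+6)/2 = 5.5.
The 2 values of 424 occupy positions 7–8 → average rank (7+8)/2 = 7.5.
Method 2 values → pooled ranks: 530→4, 424→7.5, 892→1.5, 477→5.5, 844→3
Rank sum = 4 + 7.5 + 1.5 + 5.5 + 3 = 21.5

21.5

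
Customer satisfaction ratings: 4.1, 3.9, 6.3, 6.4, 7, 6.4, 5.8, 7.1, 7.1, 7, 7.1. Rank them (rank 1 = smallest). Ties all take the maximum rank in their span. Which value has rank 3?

5.8

Sorted (ascending): 3.9, 4.1, 5.8, 6.3, 6.4, 6.4, 7, 7, 7.1, 7.1, 7.1
The 2 values of 6.4 occupy positions 5–6 → each gets rank 6.
The 2 values of 7 occupy positions 7–8 → each gets rank 8.
The 3 values of 7.1 occupy positions 9–11 → each gets rank 11.
Rank 3 → value 5.8.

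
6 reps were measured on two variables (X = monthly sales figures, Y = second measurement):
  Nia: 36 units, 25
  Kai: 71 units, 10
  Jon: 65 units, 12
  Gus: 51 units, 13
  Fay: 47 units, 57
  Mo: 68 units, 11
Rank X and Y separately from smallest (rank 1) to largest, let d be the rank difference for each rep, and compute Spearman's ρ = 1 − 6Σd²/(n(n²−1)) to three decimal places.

-0.943

Ranks of variable 1: 1, 6, 4, 3, 2, 5
Ranks of variable 2: 5, 1, 3, 4, 6, 2
d = r₁ − r₂: -4, 5, 1, -1, -4, 3
d²: 16, 25, 1, 1, 16, 9; Σd² = 68
ρ = 1 − 6·68/(6·35) = 1 − 408/210 = -0.943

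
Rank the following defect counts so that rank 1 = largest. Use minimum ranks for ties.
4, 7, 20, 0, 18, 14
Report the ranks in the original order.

5, 4, 1, 6, 2, 3

Sorted (descending): 20, 18, 14, 7, 4, 0
No ties — each value takes its position as its rank.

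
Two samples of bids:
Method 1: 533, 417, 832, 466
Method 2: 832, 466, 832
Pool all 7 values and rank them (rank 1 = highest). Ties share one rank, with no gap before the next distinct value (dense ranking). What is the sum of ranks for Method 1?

Sorted (descending): 832, 832, 832, 533, 466, 466, 417
The 3 values of 832 share dense rank 1.
The 2 values of 466 share dense rank 3.
Remaining distinct values take the next consecutive integers.
Method 1 values → pooled ranks: 533→2, 417→4, 832→1, 466→3
Rank sum = 2 + 4 + 1 + 3 = 10

10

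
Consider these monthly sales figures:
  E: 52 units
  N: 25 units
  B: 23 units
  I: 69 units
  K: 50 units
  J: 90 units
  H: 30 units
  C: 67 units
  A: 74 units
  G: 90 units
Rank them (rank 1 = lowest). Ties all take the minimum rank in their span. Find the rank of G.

9

Sorted (ascending): 23, 25, 30, 50, 52, 67, 69, 74, 90, 90
The 2 values of 90 occupy positions 9–10 → each gets rank 9.
G has value 90 units → rank 9.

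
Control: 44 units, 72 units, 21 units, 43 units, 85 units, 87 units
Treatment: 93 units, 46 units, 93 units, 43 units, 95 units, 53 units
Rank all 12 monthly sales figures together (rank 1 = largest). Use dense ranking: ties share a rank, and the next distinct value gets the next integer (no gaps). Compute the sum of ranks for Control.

39

Sorted (descending): 95, 93, 93, 87, 85, 72, 53, 46, 44, 43, 43, 21
The 2 values of 93 share dense rank 2.
The 2 values of 43 share dense rank 9.
Remaining distinct values take the next consecutive integers.
Control values → pooled ranks: 44→8, 72→5, 21→10, 43→9, 85→4, 87→3
Rank sum = 8 + 5 + 10 + 9 + 4 + 3 = 39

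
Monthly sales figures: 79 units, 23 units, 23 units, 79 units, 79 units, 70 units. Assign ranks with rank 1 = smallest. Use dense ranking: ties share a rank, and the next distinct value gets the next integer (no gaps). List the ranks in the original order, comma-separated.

Sorted (ascending): 23, 23, 70, 79, 79, 79
The 2 values of 23 share dense rank 1.
The 3 values of 79 share dense rank 3.
Remaining distinct values take the next consecutive integers.

3, 1, 1, 3, 3, 2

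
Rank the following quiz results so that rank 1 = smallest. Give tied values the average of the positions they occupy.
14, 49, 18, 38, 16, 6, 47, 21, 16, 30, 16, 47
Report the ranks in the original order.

2, 12, 6, 9, 4, 1, 10.5, 7, 4, 8, 4, 10.5

Sorted (ascending): 6, 14, 16, 16, 16, 18, 21, 30, 38, 47, 47, 49
The 3 values of 16 occupy positions 3–5 → average rank 4.
The 2 values of 47 occupy positions 10–11 → average rank (10+11)/2 = 10.5.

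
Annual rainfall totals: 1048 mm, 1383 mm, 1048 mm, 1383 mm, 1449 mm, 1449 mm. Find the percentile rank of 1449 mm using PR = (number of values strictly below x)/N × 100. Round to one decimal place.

66.7

N = 6.
Strictly below 1449: 4. Equal to 1449: 2.
PR = 4/6 × 100 = 66.7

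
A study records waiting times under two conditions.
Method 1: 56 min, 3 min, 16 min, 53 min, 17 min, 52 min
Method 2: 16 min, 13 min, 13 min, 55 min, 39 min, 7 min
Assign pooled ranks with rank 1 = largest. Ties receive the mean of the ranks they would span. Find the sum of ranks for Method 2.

44.5

Sorted (descending): 56, 55, 53, 52, 39, 17, 16, 16, 13, 13, 7, 3
The 2 values of 16 occupy positions 7–8 → average rank (7+8)/2 = 7.5.
The 2 values of 13 occupy positions 9–10 → average rank (9+10)/2 = 9.5.
Method 2 values → pooled ranks: 16→7.5, 13→9.5, 13→9.5, 55→2, 39→5, 7→11
Rank sum = 7.5 + 9.5 + 9.5 + 2 + 5 + 11 = 44.5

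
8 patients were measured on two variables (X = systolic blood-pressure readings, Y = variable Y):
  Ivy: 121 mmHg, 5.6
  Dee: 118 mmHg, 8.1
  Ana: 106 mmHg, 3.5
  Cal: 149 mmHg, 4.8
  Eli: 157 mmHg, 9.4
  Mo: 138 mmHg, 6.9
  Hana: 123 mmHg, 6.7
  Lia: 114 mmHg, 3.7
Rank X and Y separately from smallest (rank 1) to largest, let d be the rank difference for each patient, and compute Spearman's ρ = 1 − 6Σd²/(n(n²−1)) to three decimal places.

Ranks of variable 1: 4, 3, 1, 7, 8, 6, 5, 2
Ranks of variable 2: 4, 7, 1, 3, 8, 6, 5, 2
d = r₁ − r₂: 0, -4, 0, 4, 0, 0, 0, 0
d²: 0, 16, 0, 16, 0, 0, 0, 0; Σd² = 32
ρ = 1 − 6·32/(8·63) = 1 − 192/504 = 0.619

0.619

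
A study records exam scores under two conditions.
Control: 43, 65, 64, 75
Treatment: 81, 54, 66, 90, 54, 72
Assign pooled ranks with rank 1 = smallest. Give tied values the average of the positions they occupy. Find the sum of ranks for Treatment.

37

Sorted (ascending): 43, 54, 54, 64, 65, 66, 72, 75, 81, 90
The 2 values of 54 occupy positions 2–3 → average rank (2+3)/2 = 2.5.
Treatment values → pooled ranks: 81→9, 54→2.5, 66→6, 90→10, 54→2.5, 72→7
Rank sum = 9 + 2.5 + 6 + 10 + 2.5 + 7 = 37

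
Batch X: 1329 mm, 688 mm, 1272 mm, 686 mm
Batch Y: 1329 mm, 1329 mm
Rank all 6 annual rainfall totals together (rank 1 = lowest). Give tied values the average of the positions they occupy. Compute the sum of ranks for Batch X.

Sorted (ascending): 686, 688, 1272, 1329, 1329, 1329
The 3 values of 1329 occupy positions 4–6 → average rank 5.
Batch X values → pooled ranks: 1329→5, 688→2, 1272→3, 686→1
Rank sum = 5 + 2 + 3 + 1 = 11

11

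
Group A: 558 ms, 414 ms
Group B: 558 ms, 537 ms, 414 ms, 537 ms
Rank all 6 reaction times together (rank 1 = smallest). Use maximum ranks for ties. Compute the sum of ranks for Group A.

Sorted (ascending): 414, 414, 537, 537, 558, 558
The 2 values of 414 occupy positions 1–2 → each gets rank 2.
The 2 values of 537 occupy positions 3–4 → each gets rank 4.
The 2 values of 558 occupy positions 5–6 → each gets rank 6.
Group A values → pooled ranks: 558→6, 414→2
Rank sum = 6 + 2 = 8

8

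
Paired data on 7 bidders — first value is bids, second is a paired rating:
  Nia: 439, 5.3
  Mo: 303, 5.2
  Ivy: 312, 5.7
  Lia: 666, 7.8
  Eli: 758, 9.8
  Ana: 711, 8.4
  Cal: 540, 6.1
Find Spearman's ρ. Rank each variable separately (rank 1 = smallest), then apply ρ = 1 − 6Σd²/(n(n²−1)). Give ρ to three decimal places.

0.964

Ranks of variable 1: 3, 1, 2, 5, 7, 6, 4
Ranks of variable 2: 2, 1, 3, 5, 7, 6, 4
d = r₁ − r₂: 1, 0, -1, 0, 0, 0, 0
d²: 1, 0, 1, 0, 0, 0, 0; Σd² = 2
ρ = 1 − 6·2/(7·48) = 1 − 12/336 = 0.964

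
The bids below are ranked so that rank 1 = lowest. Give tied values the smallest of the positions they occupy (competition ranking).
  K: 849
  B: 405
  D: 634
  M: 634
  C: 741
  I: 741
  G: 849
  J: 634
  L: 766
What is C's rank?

5

Sorted (ascending): 405, 634, 634, 634, 741, 741, 766, 849, 849
The 3 values of 634 occupy positions 2–4 → each gets rank 2.
The 2 values of 741 occupy positions 5–6 → each gets rank 5.
The 2 values of 849 occupy positions 8–9 → each gets rank 8.
C has value 741 → rank 5.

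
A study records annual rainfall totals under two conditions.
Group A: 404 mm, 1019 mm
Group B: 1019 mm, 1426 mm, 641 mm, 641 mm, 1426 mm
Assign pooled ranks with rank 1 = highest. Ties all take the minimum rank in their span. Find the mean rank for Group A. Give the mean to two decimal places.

5.00

Sorted (descending): 1426, 1426, 1019, 1019, 641, 641, 404
The 2 values of 1426 occupy positions 1–2 → each gets rank 1.
The 2 values of 1019 occupy positions 3–4 → each gets rank 3.
The 2 values of 641 occupy positions 5–6 → each gets rank 5.
Group A values → pooled ranks: 404→7, 1019→3
Mean rank = (7 + 3) / 2 = 5.00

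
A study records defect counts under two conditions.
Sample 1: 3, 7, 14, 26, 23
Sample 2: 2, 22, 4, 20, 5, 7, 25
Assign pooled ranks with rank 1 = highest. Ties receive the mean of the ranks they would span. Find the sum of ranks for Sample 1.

Sorted (descending): 26, 25, 23, 22, 20, 14, 7, 7, 5, 4, 3, 2
The 2 values of 7 occupy positions 7–8 → average rank (7+8)/2 = 7.5.
Sample 1 values → pooled ranks: 3→11, 7→7.5, 14→6, 26→1, 23→3
Rank sum = 11 + 7.5 + 6 + 1 + 3 = 28.5

28.5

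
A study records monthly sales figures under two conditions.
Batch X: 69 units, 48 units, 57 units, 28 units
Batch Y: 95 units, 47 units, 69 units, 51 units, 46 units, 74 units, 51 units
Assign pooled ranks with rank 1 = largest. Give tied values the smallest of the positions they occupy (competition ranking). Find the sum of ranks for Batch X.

27

Sorted (descending): 95, 74, 69, 69, 57, 51, 51, 48, 47, 46, 28
The 2 values of 69 occupy positions 3–4 → each gets rank 3.
The 2 values of 51 occupy positions 6–7 → each gets rank 6.
Batch X values → pooled ranks: 69→3, 48→8, 57→5, 28→11
Rank sum = 3 + 8 + 5 + 11 = 27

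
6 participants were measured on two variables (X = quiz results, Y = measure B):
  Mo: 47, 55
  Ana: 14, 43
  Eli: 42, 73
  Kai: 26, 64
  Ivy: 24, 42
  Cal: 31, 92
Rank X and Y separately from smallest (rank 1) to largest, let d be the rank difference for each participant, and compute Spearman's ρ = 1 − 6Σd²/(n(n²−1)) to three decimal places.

0.543

Ranks of variable 1: 6, 1, 5, 3, 2, 4
Ranks of variable 2: 3, 2, 5, 4, 1, 6
d = r₁ − r₂: 3, -1, 0, -1, 1, -2
d²: 9, 1, 0, 1, 1, 4; Σd² = 16
ρ = 1 − 6·16/(6·35) = 1 − 96/210 = 0.543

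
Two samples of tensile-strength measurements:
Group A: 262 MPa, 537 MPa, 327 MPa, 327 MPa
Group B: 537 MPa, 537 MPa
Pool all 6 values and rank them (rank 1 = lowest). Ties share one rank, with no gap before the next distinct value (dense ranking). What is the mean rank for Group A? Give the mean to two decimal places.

Sorted (ascending): 262, 327, 327, 537, 537, 537
The 2 values of 327 share dense rank 2.
The 3 values of 537 share dense rank 3.
Remaining distinct values take the next consecutive integers.
Group A values → pooled ranks: 262→1, 537→3, 327→2, 327→2
Mean rank = (1 + 3 + 2 + 2) / 4 = 2.00

2.00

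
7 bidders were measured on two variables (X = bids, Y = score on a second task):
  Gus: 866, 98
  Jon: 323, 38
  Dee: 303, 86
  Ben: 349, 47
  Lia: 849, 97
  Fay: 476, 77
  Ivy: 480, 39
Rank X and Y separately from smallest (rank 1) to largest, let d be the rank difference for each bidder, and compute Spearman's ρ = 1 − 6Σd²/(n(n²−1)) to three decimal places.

0.536

Ranks of variable 1: 7, 2, 1, 3, 6, 4, 5
Ranks of variable 2: 7, 1, 5, 3, 6, 4, 2
d = r₁ − r₂: 0, 1, -4, 0, 0, 0, 3
d²: 0, 1, 16, 0, 0, 0, 9; Σd² = 26
ρ = 1 − 6·26/(7·48) = 1 − 156/336 = 0.536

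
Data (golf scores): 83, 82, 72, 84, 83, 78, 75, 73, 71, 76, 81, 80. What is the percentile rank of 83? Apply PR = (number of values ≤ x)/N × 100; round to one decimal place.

N = 12.
Strictly below 83: 9. Equal to 83: 2.
PR = 11/12 × 100 = 91.7

91.7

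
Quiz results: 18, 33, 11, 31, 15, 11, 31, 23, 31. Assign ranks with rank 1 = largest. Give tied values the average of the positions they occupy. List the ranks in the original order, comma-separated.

6, 1, 8.5, 3, 7, 8.5, 3, 5, 3

Sorted (descending): 33, 31, 31, 31, 23, 18, 15, 11, 11
The 3 values of 31 occupy positions 2–4 → average rank 3.
The 2 values of 11 occupy positions 8–9 → average rank (8+9)/2 = 8.5.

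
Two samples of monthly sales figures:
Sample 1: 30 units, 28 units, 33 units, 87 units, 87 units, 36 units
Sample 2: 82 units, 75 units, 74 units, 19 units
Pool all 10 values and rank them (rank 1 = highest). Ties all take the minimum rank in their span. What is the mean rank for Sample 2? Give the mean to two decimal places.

Sorted (descending): 87, 87, 82, 75, 74, 36, 33, 30, 28, 19
The 2 values of 87 occupy positions 1–2 → each gets rank 1.
Sample 2 values → pooled ranks: 82→3, 75→4, 74→5, 19→10
Mean rank = (3 + 4 + 5 + 10) / 4 = 5.50

5.50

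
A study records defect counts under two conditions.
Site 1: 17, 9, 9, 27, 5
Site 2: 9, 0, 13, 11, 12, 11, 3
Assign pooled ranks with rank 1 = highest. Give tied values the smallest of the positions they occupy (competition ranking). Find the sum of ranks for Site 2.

Sorted (descending): 27, 17, 13, 12, 11, 11, 9, 9, 9, 5, 3, 0
The 2 values of 11 occupy positions 5–6 → each gets rank 5.
The 3 values of 9 occupy positions 7–9 → each gets rank 7.
Site 2 values → pooled ranks: 9→7, 0→12, 13→3, 11→5, 12→4, 11→5, 3→11
Rank sum = 7 + 12 + 3 + 5 + 4 + 5 + 11 = 47

47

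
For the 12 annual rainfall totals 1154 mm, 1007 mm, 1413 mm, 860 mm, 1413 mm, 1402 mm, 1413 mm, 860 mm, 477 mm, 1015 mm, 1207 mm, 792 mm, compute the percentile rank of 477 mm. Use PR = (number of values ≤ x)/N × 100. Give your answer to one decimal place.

8.3

N = 12.
Strictly below 477: 0. Equal to 477: 1.
PR = 1/12 × 100 = 8.3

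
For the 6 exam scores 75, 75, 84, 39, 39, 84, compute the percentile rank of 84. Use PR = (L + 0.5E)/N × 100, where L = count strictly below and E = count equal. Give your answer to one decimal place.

83.3

N = 6.
Strictly below 84: 4. Equal to 84: 2.
PR = (4 + 0.5·2)/6 × 100 = 83.3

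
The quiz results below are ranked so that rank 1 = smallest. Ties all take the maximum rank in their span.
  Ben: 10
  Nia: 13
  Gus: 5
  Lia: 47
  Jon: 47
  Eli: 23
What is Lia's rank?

6

Sorted (ascending): 5, 10, 13, 23, 47, 47
The 2 values of 47 occupy positions 5–6 → each gets rank 6.
Lia has value 47 → rank 6.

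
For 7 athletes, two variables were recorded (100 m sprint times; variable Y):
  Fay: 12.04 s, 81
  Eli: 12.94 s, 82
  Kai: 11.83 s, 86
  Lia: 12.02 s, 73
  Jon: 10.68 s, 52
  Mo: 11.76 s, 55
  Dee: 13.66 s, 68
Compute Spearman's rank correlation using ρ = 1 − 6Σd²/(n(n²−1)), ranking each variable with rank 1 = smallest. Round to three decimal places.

0.429

Ranks of variable 1: 5, 6, 3, 4, 1, 2, 7
Ranks of variable 2: 5, 6, 7, 4, 1, 2, 3
d = r₁ − r₂: 0, 0, -4, 0, 0, 0, 4
d²: 0, 0, 16, 0, 0, 0, 16; Σd² = 32
ρ = 1 − 6·32/(7·48) = 1 − 192/336 = 0.429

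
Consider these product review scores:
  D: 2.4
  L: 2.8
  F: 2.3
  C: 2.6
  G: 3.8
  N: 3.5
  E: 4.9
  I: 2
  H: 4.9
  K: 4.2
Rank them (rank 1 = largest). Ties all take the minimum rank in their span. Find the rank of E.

1

Sorted (descending): 4.9, 4.9, 4.2, 3.8, 3.5, 2.8, 2.6, 2.4, 2.3, 2
The 2 values of 4.9 occupy positions 1–2 → each gets rank 1.
E has value 4.9 → rank 1.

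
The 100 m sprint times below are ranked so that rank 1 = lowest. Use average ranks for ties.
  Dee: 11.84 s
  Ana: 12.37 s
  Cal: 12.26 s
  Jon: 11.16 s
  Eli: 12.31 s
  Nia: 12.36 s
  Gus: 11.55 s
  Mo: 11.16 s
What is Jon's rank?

Sorted (ascending): 11.16, 11.16, 11.55, 11.84, 12.26, 12.31, 12.36, 12.37
The 2 values of 11.16 occupy positions 1–2 → average rank (1+2)/2 = 1.5.
Jon has value 11.16 s → rank 1.5.

1.5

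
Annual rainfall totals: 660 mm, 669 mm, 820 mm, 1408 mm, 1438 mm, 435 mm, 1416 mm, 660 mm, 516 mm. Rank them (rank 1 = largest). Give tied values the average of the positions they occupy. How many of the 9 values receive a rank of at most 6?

Sorted (descending): 1438, 1416, 1408, 820, 669, 660, 660, 516, 435
The 2 values of 660 occupy positions 6–7 → average rank (6+7)/2 = 6.5.
Ranks ≤ 6: {1, 2, 3, 4, 5} → 5 values.

5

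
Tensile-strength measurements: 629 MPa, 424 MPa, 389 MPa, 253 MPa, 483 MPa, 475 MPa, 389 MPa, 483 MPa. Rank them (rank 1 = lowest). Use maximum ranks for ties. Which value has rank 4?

424

Sorted (ascending): 253, 389, 389, 424, 475, 483, 483, 629
The 2 values of 389 occupy positions 2–3 → each gets rank 3.
The 2 values of 483 occupy positions 6–7 → each gets rank 7.
Rank 4 → value 424.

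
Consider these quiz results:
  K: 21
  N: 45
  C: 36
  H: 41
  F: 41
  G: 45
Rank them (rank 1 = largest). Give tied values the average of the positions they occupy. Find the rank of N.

Sorted (descending): 45, 45, 41, 41, 36, 21
The 2 values of 45 occupy positions 1–2 → average rank (1+2)/2 = 1.5.
The 2 values of 41 occupy positions 3–4 → average rank (3+4)/2 = 3.5.
N has value 45 → rank 1.5.

1.5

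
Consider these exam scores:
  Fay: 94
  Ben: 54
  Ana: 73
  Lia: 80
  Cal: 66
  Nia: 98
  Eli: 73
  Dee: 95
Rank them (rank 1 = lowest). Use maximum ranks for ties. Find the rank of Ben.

Sorted (ascending): 54, 66, 73, 73, 80, 94, 95, 98
The 2 values of 73 occupy positions 3–4 → each gets rank 4.
Ben has value 54 → rank 1.

1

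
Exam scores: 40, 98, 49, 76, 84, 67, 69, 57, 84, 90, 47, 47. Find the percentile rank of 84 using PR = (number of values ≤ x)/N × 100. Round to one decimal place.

83.3

N = 12.
Strictly below 84: 8. Equal to 84: 2.
PR = 10/12 × 100 = 83.3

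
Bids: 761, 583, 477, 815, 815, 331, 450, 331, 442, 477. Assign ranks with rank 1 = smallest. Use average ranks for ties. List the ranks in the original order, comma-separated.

Sorted (ascending): 331, 331, 442, 450, 477, 477, 583, 761, 815, 815
The 2 values of 331 occupy positions 1–2 → average rank (1+2)/2 = 1.5.
The 2 values of 477 occupy positions 5–6 → average rank (5+6)/2 = 5.5.
The 2 values of 815 occupy positions 9–10 → average rank (9+10)/2 = 9.5.

8, 7, 5.5, 9.5, 9.5, 1.5, 4, 1.5, 3, 5.5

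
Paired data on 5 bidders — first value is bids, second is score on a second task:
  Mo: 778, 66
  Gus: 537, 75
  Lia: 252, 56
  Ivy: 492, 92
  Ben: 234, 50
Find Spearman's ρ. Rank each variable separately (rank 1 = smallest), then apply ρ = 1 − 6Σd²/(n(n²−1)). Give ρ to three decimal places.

Ranks of variable 1: 5, 4, 2, 3, 1
Ranks of variable 2: 3, 4, 2, 5, 1
d = r₁ − r₂: 2, 0, 0, -2, 0
d²: 4, 0, 0, 4, 0; Σd² = 8
ρ = 1 − 6·8/(5·24) = 1 − 48/120 = 0.600

0.600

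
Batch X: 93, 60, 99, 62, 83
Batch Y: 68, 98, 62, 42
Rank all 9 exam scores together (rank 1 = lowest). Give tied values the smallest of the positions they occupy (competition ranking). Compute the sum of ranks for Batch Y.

Sorted (ascending): 42, 60, 62, 62, 68, 83, 93, 98, 99
The 2 values of 62 occupy positions 3–4 → each gets rank 3.
Batch Y values → pooled ranks: 68→5, 98→8, 62→3, 42→1
Rank sum = 5 + 8 + 3 + 1 = 17

17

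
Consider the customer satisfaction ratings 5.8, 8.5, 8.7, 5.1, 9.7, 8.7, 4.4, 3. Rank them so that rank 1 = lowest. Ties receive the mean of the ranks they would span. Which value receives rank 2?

4.4

Sorted (ascending): 3, 4.4, 5.1, 5.8, 8.5, 8.7, 8.7, 9.7
The 2 values of 8.7 occupy positions 6–7 → average rank (6+7)/2 = 6.5.
Rank 2 → value 4.4.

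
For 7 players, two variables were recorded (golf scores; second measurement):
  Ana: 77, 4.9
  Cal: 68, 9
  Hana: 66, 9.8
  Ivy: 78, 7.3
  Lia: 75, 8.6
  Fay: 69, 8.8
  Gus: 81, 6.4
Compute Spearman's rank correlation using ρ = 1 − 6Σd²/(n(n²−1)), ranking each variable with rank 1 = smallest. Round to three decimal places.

-0.893

Ranks of variable 1: 5, 2, 1, 6, 4, 3, 7
Ranks of variable 2: 1, 6, 7, 3, 4, 5, 2
d = r₁ − r₂: 4, -4, -6, 3, 0, -2, 5
d²: 16, 16, 36, 9, 0, 4, 25; Σd² = 106
ρ = 1 − 6·106/(7·48) = 1 − 636/336 = -0.893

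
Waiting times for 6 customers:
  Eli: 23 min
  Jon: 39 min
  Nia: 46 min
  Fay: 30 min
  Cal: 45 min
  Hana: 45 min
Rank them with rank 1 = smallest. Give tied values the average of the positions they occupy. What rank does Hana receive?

4.5

Sorted (ascending): 23, 30, 39, 45, 45, 46
The 2 values of 45 occupy positions 4–5 → average rank (4+5)/2 = 4.5.
Hana has value 45 min → rank 4.5.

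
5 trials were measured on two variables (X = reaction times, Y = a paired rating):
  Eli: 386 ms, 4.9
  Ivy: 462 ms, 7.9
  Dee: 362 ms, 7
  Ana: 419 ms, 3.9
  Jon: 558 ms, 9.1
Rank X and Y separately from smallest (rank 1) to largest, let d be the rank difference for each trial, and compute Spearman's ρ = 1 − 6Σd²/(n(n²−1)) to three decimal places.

0.600

Ranks of variable 1: 2, 4, 1, 3, 5
Ranks of variable 2: 2, 4, 3, 1, 5
d = r₁ − r₂: 0, 0, -2, 2, 0
d²: 0, 0, 4, 4, 0; Σd² = 8
ρ = 1 − 6·8/(5·24) = 1 − 48/120 = 0.600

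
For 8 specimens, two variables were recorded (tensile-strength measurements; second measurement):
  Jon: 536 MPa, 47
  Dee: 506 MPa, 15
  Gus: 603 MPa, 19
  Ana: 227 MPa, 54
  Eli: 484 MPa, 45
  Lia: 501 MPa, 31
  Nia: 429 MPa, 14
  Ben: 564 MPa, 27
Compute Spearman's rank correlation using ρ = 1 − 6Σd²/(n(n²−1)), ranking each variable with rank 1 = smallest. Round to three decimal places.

-0.238

Ranks of variable 1: 6, 5, 8, 1, 3, 4, 2, 7
Ranks of variable 2: 7, 2, 3, 8, 6, 5, 1, 4
d = r₁ − r₂: -1, 3, 5, -7, -3, -1, 1, 3
d²: 1, 9, 25, 49, 9, 1, 1, 9; Σd² = 104
ρ = 1 − 6·104/(8·63) = 1 − 624/504 = -0.238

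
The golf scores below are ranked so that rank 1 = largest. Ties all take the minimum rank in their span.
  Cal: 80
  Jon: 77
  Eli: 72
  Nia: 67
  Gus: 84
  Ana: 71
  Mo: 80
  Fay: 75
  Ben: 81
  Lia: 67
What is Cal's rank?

Sorted (descending): 84, 81, 80, 80, 77, 75, 72, 71, 67, 67
The 2 values of 80 occupy positions 3–4 → each gets rank 3.
The 2 values of 67 occupy positions 9–10 → each gets rank 9.
Cal has value 80 → rank 3.

3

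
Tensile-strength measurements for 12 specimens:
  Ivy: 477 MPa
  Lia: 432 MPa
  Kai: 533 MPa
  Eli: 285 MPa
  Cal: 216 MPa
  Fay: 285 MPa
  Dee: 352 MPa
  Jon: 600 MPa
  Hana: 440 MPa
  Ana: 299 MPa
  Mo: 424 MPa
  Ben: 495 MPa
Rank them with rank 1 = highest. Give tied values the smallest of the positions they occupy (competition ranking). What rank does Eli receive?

Sorted (descending): 600, 533, 495, 477, 440, 432, 424, 352, 299, 285, 285, 216
The 2 values of 285 occupy positions 10–11 → each gets rank 10.
Eli has value 285 MPa → rank 10.

10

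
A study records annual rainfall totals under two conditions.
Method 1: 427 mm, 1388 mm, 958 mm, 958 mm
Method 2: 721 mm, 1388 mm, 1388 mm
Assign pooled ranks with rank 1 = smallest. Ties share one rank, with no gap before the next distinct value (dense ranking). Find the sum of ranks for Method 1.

Sorted (ascending): 427, 721, 958, 958, 1388, 1388, 1388
The 2 values of 958 share dense rank 3.
The 3 values of 1388 share dense rank 4.
Remaining distinct values take the next consecutive integers.
Method 1 values → pooled ranks: 427→1, 1388→4, 958→3, 958→3
Rank sum = 1 + 4 + 3 + 3 = 11

11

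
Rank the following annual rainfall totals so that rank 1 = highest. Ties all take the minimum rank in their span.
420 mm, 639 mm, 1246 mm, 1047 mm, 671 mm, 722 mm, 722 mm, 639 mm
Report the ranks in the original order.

8, 6, 1, 2, 5, 3, 3, 6

Sorted (descending): 1246, 1047, 722, 722, 671, 639, 639, 420
The 2 values of 722 occupy positions 3–4 → each gets rank 3.
The 2 values of 639 occupy positions 6–7 → each gets rank 6.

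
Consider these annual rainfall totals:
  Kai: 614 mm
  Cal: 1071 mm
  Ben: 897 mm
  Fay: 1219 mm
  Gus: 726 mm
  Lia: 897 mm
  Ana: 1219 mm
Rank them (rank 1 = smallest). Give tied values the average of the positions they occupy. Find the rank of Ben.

Sorted (ascending): 614, 726, 897, 897, 1071, 1219, 1219
The 2 values of 897 occupy positions 3–4 → average rank (3+4)/2 = 3.5.
The 2 values of 1219 occupy positions 6–7 → average rank (6+7)/2 = 6.5.
Ben has value 897 mm → rank 3.5.

3.5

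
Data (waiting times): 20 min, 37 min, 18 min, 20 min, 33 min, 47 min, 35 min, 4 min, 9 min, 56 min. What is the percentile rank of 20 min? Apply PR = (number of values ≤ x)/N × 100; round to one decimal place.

50.0

N = 10.
Strictly below 20: 3. Equal to 20: 2.
PR = 5/10 × 100 = 50.0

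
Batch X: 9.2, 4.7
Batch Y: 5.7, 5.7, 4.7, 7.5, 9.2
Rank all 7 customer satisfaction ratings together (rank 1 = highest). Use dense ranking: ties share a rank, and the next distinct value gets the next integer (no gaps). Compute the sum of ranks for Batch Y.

Sorted (descending): 9.2, 9.2, 7.5, 5.7, 5.7, 4.7, 4.7
The 2 values of 9.2 share dense rank 1.
The 2 values of 5.7 share dense rank 3.
The 2 values of 4.7 share dense rank 4.
Remaining distinct values take the next consecutive integers.
Batch Y values → pooled ranks: 5.7→3, 5.7→3, 4.7→4, 7.5→2, 9.2→1
Rank sum = 3 + 3 + 4 + 2 + 1 = 13

13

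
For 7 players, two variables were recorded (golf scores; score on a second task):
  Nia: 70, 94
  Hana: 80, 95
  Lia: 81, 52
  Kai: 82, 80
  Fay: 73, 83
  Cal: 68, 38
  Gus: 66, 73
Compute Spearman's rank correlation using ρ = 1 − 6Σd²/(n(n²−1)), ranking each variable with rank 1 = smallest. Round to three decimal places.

0.214

Ranks of variable 1: 3, 5, 6, 7, 4, 2, 1
Ranks of variable 2: 6, 7, 2, 4, 5, 1, 3
d = r₁ − r₂: -3, -2, 4, 3, -1, 1, -2
d²: 9, 4, 16, 9, 1, 1, 4; Σd² = 44
ρ = 1 − 6·44/(7·48) = 1 − 264/336 = 0.214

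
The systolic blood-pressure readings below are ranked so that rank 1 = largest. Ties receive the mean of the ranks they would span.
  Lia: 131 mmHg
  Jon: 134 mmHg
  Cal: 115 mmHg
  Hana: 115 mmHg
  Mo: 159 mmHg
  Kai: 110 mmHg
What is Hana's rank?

Sorted (descending): 159, 134, 131, 115, 115, 110
The 2 values of 115 occupy positions 4–5 → average rank (4+5)/2 = 4.5.
Hana has value 115 mmHg → rank 4.5.

4.5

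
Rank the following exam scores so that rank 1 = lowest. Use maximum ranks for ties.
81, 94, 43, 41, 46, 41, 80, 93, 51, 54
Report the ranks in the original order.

Sorted (ascending): 41, 41, 43, 46, 51, 54, 80, 81, 93, 94
The 2 values of 41 occupy positions 1–2 → each gets rank 2.

8, 10, 3, 2, 4, 2, 7, 9, 5, 6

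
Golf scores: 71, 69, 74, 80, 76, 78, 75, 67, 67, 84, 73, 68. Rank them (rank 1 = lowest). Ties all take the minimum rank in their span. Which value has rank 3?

Sorted (ascending): 67, 67, 68, 69, 71, 73, 74, 75, 76, 78, 80, 84
The 2 values of 67 occupy positions 1–2 → each gets rank 1.
Rank 3 → value 68.

68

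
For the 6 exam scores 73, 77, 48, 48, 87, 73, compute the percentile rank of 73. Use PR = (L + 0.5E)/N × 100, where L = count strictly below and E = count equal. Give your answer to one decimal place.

50.0

N = 6.
Strictly below 73: 2. Equal to 73: 2.
PR = (2 + 0.5·2)/6 × 100 = 50.0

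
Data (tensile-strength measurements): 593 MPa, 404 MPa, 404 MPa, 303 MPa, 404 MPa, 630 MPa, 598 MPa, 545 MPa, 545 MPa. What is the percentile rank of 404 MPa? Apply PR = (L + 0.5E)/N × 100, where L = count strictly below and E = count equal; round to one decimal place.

N = 9.
Strictly below 404: 1. Equal to 404: 3.
PR = (1 + 0.5·3)/9 × 100 = 27.8

27.8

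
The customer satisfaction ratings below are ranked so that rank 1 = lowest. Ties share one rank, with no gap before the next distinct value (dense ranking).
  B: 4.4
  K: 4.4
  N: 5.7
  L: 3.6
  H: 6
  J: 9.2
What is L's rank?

Sorted (ascending): 3.6, 4.4, 4.4, 5.7, 6, 9.2
The 2 values of 4.4 share dense rank 2.
Remaining distinct values take the next consecutive integers.
L has value 3.6 → rank 1.

1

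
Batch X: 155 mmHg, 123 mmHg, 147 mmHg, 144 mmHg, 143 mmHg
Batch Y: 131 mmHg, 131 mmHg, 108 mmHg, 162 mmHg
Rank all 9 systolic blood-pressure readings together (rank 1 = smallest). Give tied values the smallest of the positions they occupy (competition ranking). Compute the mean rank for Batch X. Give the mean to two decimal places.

5.60

Sorted (ascending): 108, 123, 131, 131, 143, 144, 147, 155, 162
The 2 values of 131 occupy positions 3–4 → each gets rank 3.
Batch X values → pooled ranks: 155→8, 123→2, 147→7, 144→6, 143→5
Mean rank = (8 + 2 + 7 + 6 + 5) / 5 = 5.60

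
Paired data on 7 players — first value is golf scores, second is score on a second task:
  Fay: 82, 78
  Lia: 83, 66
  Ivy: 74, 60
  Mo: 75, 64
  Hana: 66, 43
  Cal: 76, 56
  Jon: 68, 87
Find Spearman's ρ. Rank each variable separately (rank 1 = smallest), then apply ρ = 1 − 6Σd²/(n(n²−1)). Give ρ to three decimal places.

Ranks of variable 1: 6, 7, 3, 4, 1, 5, 2
Ranks of variable 2: 6, 5, 3, 4, 1, 2, 7
d = r₁ − r₂: 0, 2, 0, 0, 0, 3, -5
d²: 0, 4, 0, 0, 0, 9, 25; Σd² = 38
ρ = 1 − 6·38/(7·48) = 1 − 228/336 = 0.321

0.321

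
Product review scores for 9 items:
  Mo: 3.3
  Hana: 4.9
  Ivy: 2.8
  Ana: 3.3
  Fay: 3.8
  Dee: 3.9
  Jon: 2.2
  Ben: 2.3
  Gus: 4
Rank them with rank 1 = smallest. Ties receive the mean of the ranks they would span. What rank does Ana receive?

4.5

Sorted (ascending): 2.2, 2.3, 2.8, 3.3, 3.3, 3.8, 3.9, 4, 4.9
The 2 values of 3.3 occupy positions 4–5 → average rank (4+5)/2 = 4.5.
Ana has value 3.3 → rank 4.5.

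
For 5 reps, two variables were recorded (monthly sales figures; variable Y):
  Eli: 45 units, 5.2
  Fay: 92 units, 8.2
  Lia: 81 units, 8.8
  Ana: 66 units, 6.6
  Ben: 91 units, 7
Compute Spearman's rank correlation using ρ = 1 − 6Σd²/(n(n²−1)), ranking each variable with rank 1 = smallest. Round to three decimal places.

Ranks of variable 1: 1, 5, 3, 2, 4
Ranks of variable 2: 1, 4, 5, 2, 3
d = r₁ − r₂: 0, 1, -2, 0, 1
d²: 0, 1, 4, 0, 1; Σd² = 6
ρ = 1 − 6·6/(5·24) = 1 − 36/120 = 0.700

0.700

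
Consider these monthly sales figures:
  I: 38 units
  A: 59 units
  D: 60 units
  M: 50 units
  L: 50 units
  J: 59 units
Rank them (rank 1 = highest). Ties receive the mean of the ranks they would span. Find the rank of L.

4.5

Sorted (descending): 60, 59, 59, 50, 50, 38
The 2 values of 59 occupy positions 2–3 → average rank (2+3)/2 = 2.5.
The 2 values of 50 occupy positions 4–5 → average rank (4+5)/2 = 4.5.
L has value 50 units → rank 4.5.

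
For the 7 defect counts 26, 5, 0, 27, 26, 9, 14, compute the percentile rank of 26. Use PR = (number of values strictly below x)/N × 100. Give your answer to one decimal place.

57.1

N = 7.
Strictly below 26: 4. Equal to 26: 2.
PR = 4/7 × 100 = 57.1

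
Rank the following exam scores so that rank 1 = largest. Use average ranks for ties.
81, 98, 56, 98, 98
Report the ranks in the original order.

4, 2, 5, 2, 2

Sorted (descending): 98, 98, 98, 81, 56
The 3 values of 98 occupy positions 1–3 → average rank 2.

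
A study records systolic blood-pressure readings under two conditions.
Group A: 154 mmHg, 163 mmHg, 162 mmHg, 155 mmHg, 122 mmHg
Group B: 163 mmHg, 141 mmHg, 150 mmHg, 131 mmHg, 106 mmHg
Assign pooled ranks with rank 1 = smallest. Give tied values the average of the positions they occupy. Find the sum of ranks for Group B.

Sorted (ascending): 106, 122, 131, 141, 150, 154, 155, 162, 163, 163
The 2 values of 163 occupy positions 9–10 → average rank (9+10)/2 = 9.5.
Group B values → pooled ranks: 163→9.5, 141→4, 150→5, 131→3, 106→1
Rank sum = 9.5 + 4 + 5 + 3 + 1 = 22.5

22.5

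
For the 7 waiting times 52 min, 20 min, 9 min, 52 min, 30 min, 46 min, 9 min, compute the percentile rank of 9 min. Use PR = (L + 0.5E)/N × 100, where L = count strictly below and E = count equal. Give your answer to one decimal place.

14.3

N = 7.
Strictly below 9: 0. Equal to 9: 2.
PR = (0 + 0.5·2)/7 × 100 = 14.3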